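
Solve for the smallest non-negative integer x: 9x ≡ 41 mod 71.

9⁻¹ ≡ 8 (mod 71) because 9·8 = 72 = 1·71 + 1.
So x ≡ 8·41 = 328 ≡ 44 (mod 71).

44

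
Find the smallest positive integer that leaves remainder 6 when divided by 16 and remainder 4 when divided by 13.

134

Since 13·5 ≡ 1 (mod 16), take x = 4 + 13·((6−4)·5 mod 16) = 4 + 13·10 = 134.
Check: 134 mod 16 = 6, 134 mod 13 = 4.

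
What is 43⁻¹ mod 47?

43·35 = 1505 = 32·47 + 1, so 43⁻¹ ≡ 35 (mod 47).

35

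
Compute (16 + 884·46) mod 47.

884·46 = 40664.
40664 − 865·47 = 9, so 40664 ≡ 9 (mod 47).
(16 + 9) mod 47 = 25.

25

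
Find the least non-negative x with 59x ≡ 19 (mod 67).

6

59⁻¹ ≡ 25 (mod 67) because 59·25 = 1475 = 22·67 + 1.
So x ≡ 25·19 = 475 ≡ 6 (mod 67).
Check: 59·6 = 354 = 5·67 + 19.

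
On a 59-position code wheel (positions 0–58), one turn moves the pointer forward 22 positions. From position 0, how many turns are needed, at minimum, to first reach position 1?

59 = 2·22 + 15
22 = 1·15 + 7
15 = 2·7 + 1
7 = 7·1 + 0
Back-substituting gives 22·51 ≡ 1 (mod 59).

51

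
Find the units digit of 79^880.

1

Powers of 9 mod 10 repeat with period 2: 9, 1.
880 mod 2 = 0, so the last digit matches 9^2 = 1.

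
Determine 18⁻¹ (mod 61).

17

18·17 = 306 = 5·61 + 1, so 18⁻¹ ≡ 17 (mod 61).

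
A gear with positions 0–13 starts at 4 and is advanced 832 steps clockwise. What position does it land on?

Dividing 832 by 14 gives quotient 59 and remainder 6.
(4 + 6) mod 14 = 10.

10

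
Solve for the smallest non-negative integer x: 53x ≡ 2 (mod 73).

53⁻¹ ≡ 62 (mod 73) because 53·62 = 3286 = 45·73 + 1.
So x ≡ 62·2 = 124 ≡ 51 (mod 73).

51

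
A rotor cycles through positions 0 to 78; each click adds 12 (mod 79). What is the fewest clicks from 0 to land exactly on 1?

12·33 = 396 = 5·79 + 1, so 12⁻¹ ≡ 33 (mod 79).

33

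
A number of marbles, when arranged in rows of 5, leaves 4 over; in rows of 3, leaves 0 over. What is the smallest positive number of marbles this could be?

x ≡ 0 (mod 3) gives x ∈ {0, 3, 6, 9}.
The first of these with x mod 5 = 4 is 9.

9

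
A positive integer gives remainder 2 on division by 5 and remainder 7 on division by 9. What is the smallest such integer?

Since 9·4 ≡ 1 (mod 5), take x = 7 + 9·((2−7)·4 mod 5) = 7 + 9·0 = 7.
Check: 7 mod 5 = 2, 7 mod 9 = 7.

7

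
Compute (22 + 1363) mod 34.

25

1363 mod 34 = 3 (since 40·34 = 1360).
(22 + 3) mod 34 = 25.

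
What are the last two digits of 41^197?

81

By repeated squaring mod 100: 41^1≡41, 41^2≡81, 41^4≡61, 41^8≡21, 41^16≡41, 41^32≡81, 41^64≡61, 41^128≡21.
Since 197 = 1 + 4 + 64 + 128 in binary, 41^197 ≡ 41·61·61·21 ≡ 81 (mod 100).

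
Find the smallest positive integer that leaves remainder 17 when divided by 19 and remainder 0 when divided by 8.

Since 8·12 ≡ 1 (mod 19), take x = 0 + 8·((17−0)·12 mod 19) = 0 + 8·14 = 112.
Check: 112 mod 19 = 17, 112 mod 8 = 0.

112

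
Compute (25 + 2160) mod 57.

Dividing 2160 by 57 gives quotient 37 and remainder 51.
(25 + 51) mod 57 = 19.

19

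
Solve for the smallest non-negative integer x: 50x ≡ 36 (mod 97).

24

50⁻¹ ≡ 33 (mod 97) because 50·33 = 1650 = 17·97 + 1.
Multiplying both sides by 33: x ≡ 33·36 = 1188 ≡ 24 (mod 97).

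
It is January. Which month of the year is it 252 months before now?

252 − 21·12 = 0, so 252 ≡ 0 (mod 12).
January − 0 months → January.

January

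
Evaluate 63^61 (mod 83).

64

Successive squares of 63 mod 83: 63^1≡63, 63^2≡68, 63^4≡59, 63^8≡78, 63^16≡25, 63^32≡44.
61 = 1 + 4 + 8 + 16 + 32, so 63^61 ≡ 63·59·78·25·44 ≡ 64 (mod 83).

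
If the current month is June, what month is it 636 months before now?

Dividing 636 by 12 gives quotient 53 and remainder 0.
June − 0 months → June.

June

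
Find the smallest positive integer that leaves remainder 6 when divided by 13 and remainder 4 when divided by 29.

149

Since 29·9 ≡ 1 (mod 13), take x = 4 + 29·((6−4)·9 mod 13) = 4 + 29·5 = 149.
Check: 149 mod 13 = 6, 149 mod 29 = 4.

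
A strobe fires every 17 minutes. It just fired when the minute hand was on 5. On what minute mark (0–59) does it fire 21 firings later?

21·17 = 357.
357 = 5·60 + 57, so 357 mod 60 = 57.
(5 + 57) mod 60 = 2.

2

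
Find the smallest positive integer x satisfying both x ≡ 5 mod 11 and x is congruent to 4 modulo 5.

49

x ≡ 4 (mod 5) gives x ∈ {4, 9, 14, 19, 24, 29, 34, 39, …}.
The first of these with x mod 11 = 5 is 49.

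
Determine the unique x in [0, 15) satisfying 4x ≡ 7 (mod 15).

13

The inverse of 4 mod 15 is 4 (since 4·4 = 16 ≡ 1).
Multiplying both sides by 4: x ≡ 4·7 = 28 ≡ 13 (mod 15).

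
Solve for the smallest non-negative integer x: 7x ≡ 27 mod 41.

7⁻¹ ≡ 6 (mod 41) because 7·6 = 42 = 1·41 + 1.
So x ≡ 6·27 = 162 ≡ 39 (mod 41).

39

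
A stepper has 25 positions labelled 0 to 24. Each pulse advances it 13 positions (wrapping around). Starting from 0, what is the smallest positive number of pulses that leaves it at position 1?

25 = 1·13 + 12
13 = 1·12 + 1
12 = 12·1 + 0
Back-substituting gives 13·2 ≡ 1 (mod 25).

2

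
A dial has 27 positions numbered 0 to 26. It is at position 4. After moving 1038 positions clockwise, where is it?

16

1038 = 38·27 + 12, so 1038 mod 27 = 12.
(4 + 12) mod 27 = 16.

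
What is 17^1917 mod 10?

7

Last digits of 7^n: 7, 9, 3, 1 (period 4).
1917 mod 4 = 1, so the last digit matches 7^1 = 7.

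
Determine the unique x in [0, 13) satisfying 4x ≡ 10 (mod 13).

4⁻¹ ≡ 10 (mod 13) because 4·10 = 40 = 3·13 + 1.
Multiplying both sides by 10: x ≡ 10·10 = 100 ≡ 9 (mod 13).
Check: 4·9 = 36 = 2·13 + 10.

9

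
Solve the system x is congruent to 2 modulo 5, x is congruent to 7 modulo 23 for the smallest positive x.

7

Since 23·2 ≡ 1 (mod 5), take x = 7 + 23·((2−7)·2 mod 5) = 7 + 23·0 = 7.
Check: 7 mod 5 = 2, 7 mod 23 = 7.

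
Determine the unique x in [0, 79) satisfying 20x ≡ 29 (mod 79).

37

The inverse of 20 mod 79 is 4 (since 20·4 = 80 ≡ 1).
So x ≡ 4·29 = 116 ≡ 37 (mod 79).
Check: 20·37 = 740 = 9·79 + 29.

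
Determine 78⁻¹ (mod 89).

8

78·8 = 624 = 7·89 + 1, so 78⁻¹ ≡ 8 (mod 89).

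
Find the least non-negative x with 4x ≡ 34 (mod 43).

30

The inverse of 4 mod 43 is 11 (since 4·11 = 44 ≡ 1).
Multiplying both sides by 11: x ≡ 11·34 = 374 ≡ 30 (mod 43).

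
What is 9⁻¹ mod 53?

6

9·6 = 54 = 1·53 + 1, so 9⁻¹ ≡ 6 (mod 53).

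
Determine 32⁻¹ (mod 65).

65 = 2·32 + 1
32 = 32·1 + 0
Back-substituting gives 32·63 ≡ 1 (mod 65).

63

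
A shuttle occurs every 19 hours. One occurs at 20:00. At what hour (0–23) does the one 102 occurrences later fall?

102·19 = 1938.
Dividing 1938 by 24 gives quotient 80 and remainder 18.
(20 + 18) mod 24 = 14.

14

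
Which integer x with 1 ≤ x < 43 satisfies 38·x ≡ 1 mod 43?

38·17 = 646 = 15·43 + 1, so 38⁻¹ ≡ 17 (mod 43).

17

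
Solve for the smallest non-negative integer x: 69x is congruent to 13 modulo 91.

78

69⁻¹ ≡ 62 (mod 91) because 69·62 = 4278 = 47·91 + 1.
Multiplying both sides by 62: x ≡ 62·13 = 806 ≡ 78 (mod 91).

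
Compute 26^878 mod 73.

25

By repeated squaring mod 73: 26^1≡26, 26^2≡19, 26^4≡69, 26^8≡16, 26^16≡37, 26^32≡55, 26^64≡32, 26^128≡2, 26^256≡4, 26^512≡16.
878 = 2 + 4 + 8 + 32 + 64 + 256 + 512, so 26^878 ≡ 19·69·16·55·32·4·16 ≡ 25 (mod 73).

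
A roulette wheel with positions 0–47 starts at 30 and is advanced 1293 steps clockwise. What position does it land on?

27

Dividing 1293 by 48 gives quotient 26 and remainder 45.
(30 + 45) mod 48 = 27.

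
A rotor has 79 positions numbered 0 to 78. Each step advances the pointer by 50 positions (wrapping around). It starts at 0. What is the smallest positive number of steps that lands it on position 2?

50⁻¹ ≡ 49 (mod 79) because 50·49 = 2450 = 31·79 + 1.
So x ≡ 49·2 = 98 ≡ 19 (mod 79).

19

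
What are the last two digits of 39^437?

79

Successive squares of 39 mod 100: 39^1≡39, 39^2≡21, 39^4≡41, 39^8≡81, 39^16≡61, 39^32≡21, 39^64≡41, 39^128≡81, 39^256≡61.
Since 437 = 1 + 4 + 16 + 32 + 128 + 256 in binary, 39^437 ≡ 39·41·61·21·81·61 ≡ 79 (mod 100).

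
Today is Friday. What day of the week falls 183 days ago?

Thursday

183 mod 7 = 1 (since 26·7 = 182).
Friday − 1 day → Thursday.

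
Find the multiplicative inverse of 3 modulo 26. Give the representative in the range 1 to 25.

3·9 = 27 = 1·26 + 1, so 3⁻¹ ≡ 9 (mod 26).

9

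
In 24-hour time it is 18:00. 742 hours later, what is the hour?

Dividing 742 by 24 gives quotient 30 and remainder 22.
(18 + 22) mod 24 = 16.

16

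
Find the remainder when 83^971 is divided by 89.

51

Successive squares of 83 mod 89: 83^1≡83, 83^2≡36, 83^4≡50, 83^8≡8, 83^16≡64, 83^32≡2, 83^64≡4, 83^128≡16, 83^256≡78, 83^512≡32.
Since 971 = 1 + 2 + 8 + 64 + 128 + 256 + 512 in binary, 83^971 ≡ 83·36·8·4·16·78·32 ≡ 51 (mod 89).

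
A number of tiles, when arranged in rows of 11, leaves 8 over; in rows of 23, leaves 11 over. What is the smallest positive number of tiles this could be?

195

x ≡ 8 (mod 11) gives x ∈ {8, 19, 30, 41, 52, 63, 74, 85, …}.
The first of these with x mod 23 = 11 is 195.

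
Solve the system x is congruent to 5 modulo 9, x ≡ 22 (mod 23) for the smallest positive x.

68

Since 23·2 ≡ 1 (mod 9), take x = 22 + 23·((5−22)·2 mod 9) = 22 + 23·2 = 68.
Check: 68 mod 9 = 5, 68 mod 23 = 22.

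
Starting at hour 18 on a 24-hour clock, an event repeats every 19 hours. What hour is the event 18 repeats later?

18·19 = 342.
Dividing 342 by 24 gives quotient 14 and remainder 6.
(18 + 6) mod 24 = 0.

0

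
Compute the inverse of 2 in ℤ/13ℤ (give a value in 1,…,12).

2·7 = 14 = 1·13 + 1, so 2⁻¹ ≡ 7 (mod 13).

7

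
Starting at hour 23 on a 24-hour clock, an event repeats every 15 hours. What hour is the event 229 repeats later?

2

229·15 = 3435.
Dividing 3435 by 24 gives quotient 143 and remainder 3.
(23 + 3) mod 24 = 2.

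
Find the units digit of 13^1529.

The units digit of 13^n cycles with period 4: 3, 9, 7, 1, …
1529 mod 4 = 1, so the last digit matches 3^1 = 3.

3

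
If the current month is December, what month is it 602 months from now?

February

602 = 50·12 + 2, so 602 mod 12 = 2.
December + 2 months → February.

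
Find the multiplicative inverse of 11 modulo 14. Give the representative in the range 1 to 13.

9

11·9 = 99 = 7·14 + 1, so 11⁻¹ ≡ 9 (mod 14).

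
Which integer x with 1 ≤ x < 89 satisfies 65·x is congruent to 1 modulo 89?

65·63 = 4095 = 46·89 + 1, so 65⁻¹ ≡ 63 (mod 89).

63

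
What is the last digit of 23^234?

9

The units digit of 23^n cycles with period 4: 3, 9, 7, 1, …
234 mod 4 = 2, so the last digit matches 3^2 = 9.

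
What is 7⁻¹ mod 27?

27 = 3·7 + 6
7 = 1·6 + 1
6 = 6·1 + 0
Back-substituting gives 7·4 ≡ 1 (mod 27).

4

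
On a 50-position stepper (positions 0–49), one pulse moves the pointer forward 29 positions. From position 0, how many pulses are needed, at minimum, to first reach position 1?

50 = 1·29 + 21
29 = 1·21 + 8
21 = 2·8 + 5
8 = 1·5 + 3
5 = 1·3 + 2
3 = 1·2 + 1
2 = 2·1 + 0
Back-substituting gives 29·19 ≡ 1 (mod 50).

19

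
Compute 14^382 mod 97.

49

By repeated squaring mod 97: 14^1≡14, 14^2≡2, 14^4≡4, 14^8≡16, 14^16≡62, 14^32≡61, 14^64≡35, 14^128≡61, 14^256≡35.
382 = 2 + 4 + 8 + 16 + 32 + 64 + 256, so 14^382 ≡ 2·4·16·62·61·35·35 ≡ 49 (mod 97).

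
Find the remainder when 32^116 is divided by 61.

By repeated squaring mod 61: 32^1≡32, 32^2≡48, 32^4≡47, 32^8≡13, 32^16≡47, 32^32≡13, 32^64≡47.
116 = 4 + 16 + 32 + 64, so 32^116 ≡ 47·47·13·47 ≡ 13 (mod 61).

13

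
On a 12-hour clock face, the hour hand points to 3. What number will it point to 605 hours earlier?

Dividing 605 by 12 gives quotient 50 and remainder 5.
3 − 5 → 10 on a 12-hour dial.

10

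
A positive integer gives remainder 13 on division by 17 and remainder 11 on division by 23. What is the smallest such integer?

149

x ≡ 13 (mod 17) gives x ∈ {13, 30, 47, 64, 81, 98, 115, 132, …}.
The first of these with x mod 23 = 11 is 149.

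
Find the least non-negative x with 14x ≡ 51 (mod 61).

8

The inverse of 14 mod 61 is 48 (since 14·48 = 672 ≡ 1).
So x ≡ 48·51 = 2448 ≡ 8 (mod 61).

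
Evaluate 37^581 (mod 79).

70

By repeated squaring mod 79: 37^1≡37, 37^2≡26, 37^4≡44, 37^8≡40, 37^16≡20, 37^32≡5, 37^64≡25, 37^128≡72, 37^256≡49, 37^512≡31.
Since 581 = 1 + 4 + 64 + 512 in binary, 37^581 ≡ 37·44·25·31 ≡ 70 (mod 79).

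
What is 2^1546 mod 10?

Powers of 2 mod 10 repeat with period 4: 2, 4, 8, 6.
1546 leaves remainder 2 on division by 4, so 2^1546 ends in 4.

4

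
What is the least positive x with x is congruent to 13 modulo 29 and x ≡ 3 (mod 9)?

Since 9·13 ≡ 1 (mod 29), take x = 3 + 9·((13−3)·13 mod 29) = 3 + 9·14 = 129.
Check: 129 mod 29 = 13, 129 mod 9 = 3.

129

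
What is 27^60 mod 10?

Powers of 7 mod 10 repeat with period 4: 7, 9, 3, 1.
60 mod 4 = 0, so the last digit matches 7^4 = 1.

1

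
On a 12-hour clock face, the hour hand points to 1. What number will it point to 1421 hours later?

6

1421 = 118·12 + 5, so 1421 mod 12 = 5.
1 + 5 → 6 on a 12-hour dial.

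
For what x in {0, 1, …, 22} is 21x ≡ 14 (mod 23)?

The inverse of 21 mod 23 is 11 (since 21·11 = 231 ≡ 1).
So x ≡ 11·14 = 154 ≡ 16 (mod 23).

16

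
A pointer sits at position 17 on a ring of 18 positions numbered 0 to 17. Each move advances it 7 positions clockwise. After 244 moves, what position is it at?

15

244·7 = 1708.
Dividing 1708 by 18 gives quotient 94 and remainder 16.
(17 + 16) mod 18 = 15.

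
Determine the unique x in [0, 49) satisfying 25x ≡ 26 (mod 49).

3

25⁻¹ ≡ 2 (mod 49) because 25·2 = 50 = 1·49 + 1.
Multiplying both sides by 2: x ≡ 2·26 = 52 ≡ 3 (mod 49).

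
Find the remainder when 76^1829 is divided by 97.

84

Successive squares of 76 mod 97: 76^1≡76, 76^2≡53, 76^4≡93, 76^8≡16, 76^16≡62, 76^32≡61, 76^64≡35, 76^128≡61, 76^256≡35, 76^512≡61, 76^1024≡35.
Since 1829 = 1 + 4 + 32 + 256 + 512 + 1024 in binary, 76^1829 ≡ 76·93·61·35·61·35 ≡ 84 (mod 97).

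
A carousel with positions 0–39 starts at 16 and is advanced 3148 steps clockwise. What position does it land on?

3148 = 78·40 + 28, so 3148 mod 40 = 28.
(16 + 28) mod 40 = 4.

4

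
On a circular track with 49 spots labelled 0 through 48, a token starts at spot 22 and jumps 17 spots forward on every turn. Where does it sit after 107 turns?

28

107·17 = 1819.
1819 − 37·49 = 6, so 1819 ≡ 6 (mod 49).
(22 + 6) mod 49 = 28.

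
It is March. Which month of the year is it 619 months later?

October

Dividing 619 by 12 gives quotient 51 and remainder 7.
March + 7 months → October.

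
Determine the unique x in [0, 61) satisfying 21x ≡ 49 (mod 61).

43

The inverse of 21 mod 61 is 32 (since 21·32 = 672 ≡ 1).
Multiplying both sides by 32: x ≡ 32·49 = 1568 ≡ 43 (mod 61).
Check: 21·43 = 903 = 14·61 + 49.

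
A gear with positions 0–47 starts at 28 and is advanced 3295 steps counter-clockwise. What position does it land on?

45

Dividing 3295 by 48 gives quotient 68 and remainder 31.
(28 − 31) mod 48 = 45.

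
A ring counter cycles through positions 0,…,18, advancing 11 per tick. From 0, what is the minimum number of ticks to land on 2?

The inverse of 11 mod 19 is 7 (since 11·7 = 77 ≡ 1).
Multiplying both sides by 7: x ≡ 7·2 = 14 ≡ 14 (mod 19).
Check: 11·14 = 154 = 8·19 + 2.

14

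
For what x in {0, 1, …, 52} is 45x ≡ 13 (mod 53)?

The inverse of 45 mod 53 is 33 (since 45·33 = 1485 ≡ 1).
So x ≡ 33·13 = 429 ≡ 5 (mod 53).
Check: 45·5 = 225 = 4·53 + 13.

5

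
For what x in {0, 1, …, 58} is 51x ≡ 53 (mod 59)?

45

51⁻¹ ≡ 22 (mod 59) because 51·22 = 1122 = 19·59 + 1.
Multiplying both sides by 22: x ≡ 22·53 = 1166 ≡ 45 (mod 59).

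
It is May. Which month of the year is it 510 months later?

510 = 42·12 + 6, so 510 mod 12 = 6.
May + 6 months → November.

November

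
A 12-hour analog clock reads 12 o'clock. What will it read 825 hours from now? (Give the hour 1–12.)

9

Dividing 825 by 12 gives quotient 68 and remainder 9.
12 + 9 → 9 on a 12-hour dial.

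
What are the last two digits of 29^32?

Square-and-reduce mod 100: 29^1≡29, 29^2≡41, 29^4≡81, 29^8≡61, 29^16≡21, 29^32≡41.
Since 32 = 32 in binary, 29^32 ≡ 41 ≡ 41 (mod 100).

41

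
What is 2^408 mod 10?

6

Last digits of 2^n: 2, 4, 8, 6 (period 4).
408 leaves remainder 0 on division by 4, so 2^408 ends in 6.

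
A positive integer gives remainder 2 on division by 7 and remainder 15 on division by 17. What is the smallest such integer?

x ≡ 2 (mod 7) gives x ∈ {2, 9, 16, 23, 30, 37, 44, 51, …}.
The first of these with x mod 17 = 15 is 100.

100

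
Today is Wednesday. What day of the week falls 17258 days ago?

17258 mod 7 = 3 (since 2465·7 = 17255).
Wednesday − 3 days → Sunday.

Sunday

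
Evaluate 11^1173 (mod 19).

Square-and-reduce mod 19: 11^1≡11, 11^2≡7, 11^4≡11, 11^8≡7, 11^16≡11, 11^32≡7, 11^64≡11, 11^128≡7, 11^256≡11, 11^512≡7, 11^1024≡11.
1173 = 1 + 4 + 16 + 128 + 1024, so 11^1173 ≡ 11·11·11·7·11 ≡ 1 (mod 19).

1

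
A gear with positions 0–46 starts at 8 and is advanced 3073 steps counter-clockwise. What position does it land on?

3073 = 65·47 + 18, so 3073 mod 47 = 18.
(8 − 18) mod 47 = 37.

37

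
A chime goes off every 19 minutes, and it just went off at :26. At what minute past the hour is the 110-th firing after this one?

16

110·19 = 2090.
2090 mod 60 = 50 (since 34·60 = 2040).
(26 + 50) mod 60 = 16.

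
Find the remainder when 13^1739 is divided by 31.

12

By repeated squaring mod 31: 13^1≡13, 13^2≡14, 13^4≡10, 13^8≡7, 13^16≡18, 13^32≡14, 13^64≡10, 13^128≡7, 13^256≡18, 13^512≡14, 13^1024≡10.
Since 1739 = 1 + 2 + 8 + 64 + 128 + 512 + 1024 in binary, 13^1739 ≡ 13·14·7·10·7·14·10 ≡ 12 (mod 31).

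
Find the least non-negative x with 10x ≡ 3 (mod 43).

10⁻¹ ≡ 13 (mod 43) because 10·13 = 130 = 3·43 + 1.
Multiplying both sides by 13: x ≡ 13·3 = 39 ≡ 39 (mod 43).
Check: 10·39 = 390 = 9·43 + 3.

39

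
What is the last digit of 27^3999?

3

The units digit of 27^n cycles with period 4: 7, 9, 3, 1, …
3999 mod 4 = 3, so the last digit matches 7^3 = 3.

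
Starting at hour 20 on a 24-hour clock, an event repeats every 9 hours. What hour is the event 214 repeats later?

2

214·9 = 1926.
Dividing 1926 by 24 gives quotient 80 and remainder 6.
(20 + 6) mod 24 = 2.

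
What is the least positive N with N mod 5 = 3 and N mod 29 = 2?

118

x ≡ 3 (mod 5) gives x ∈ {3, 8, 13, 18, 23, 28, 33, 38, …}.
The first of these with x mod 29 = 2 is 118.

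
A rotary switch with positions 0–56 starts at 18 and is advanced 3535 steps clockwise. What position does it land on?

19

3535 = 62·57 + 1, so 3535 mod 57 = 1.
(18 + 1) mod 57 = 19.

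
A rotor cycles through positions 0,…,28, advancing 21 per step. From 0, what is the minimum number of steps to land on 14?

20

The inverse of 21 mod 29 is 18 (since 21·18 = 378 ≡ 1).
So x ≡ 18·14 = 252 ≡ 20 (mod 29).
Check: 21·20 = 420 = 14·29 + 14.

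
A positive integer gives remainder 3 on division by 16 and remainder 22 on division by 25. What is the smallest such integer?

x ≡ 3 (mod 16) gives x ∈ {3, 19, 35, 51, 67, 83, 99, 115, …}.
The first of these with x mod 25 = 22 is 147.

147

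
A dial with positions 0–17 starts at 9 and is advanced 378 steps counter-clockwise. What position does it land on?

Dividing 378 by 18 gives quotient 21 and remainder 0.
(9 − 0) mod 18 = 9.

9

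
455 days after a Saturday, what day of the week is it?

Saturday

Dividing 455 by 7 gives quotient 65 and remainder 0.
Saturday + 0 days → Saturday.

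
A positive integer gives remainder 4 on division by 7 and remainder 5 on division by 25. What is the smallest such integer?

130

x ≡ 4 (mod 7) gives x ∈ {4, 11, 18, 25, 32, 39, 46, 53, …}.
The first of these with x mod 25 = 5 is 130.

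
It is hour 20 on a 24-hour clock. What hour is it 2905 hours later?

2905 mod 24 = 1 (since 121·24 = 2904).
(20 + 1) mod 24 = 21.

21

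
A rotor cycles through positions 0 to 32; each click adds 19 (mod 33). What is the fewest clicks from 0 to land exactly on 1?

33 = 1·19 + 14
19 = 1·14 + 5
14 = 2·5 + 4
5 = 1·4 + 1
4 = 4·1 + 0
Back-substituting gives 19·7 ≡ 1 (mod 33).

7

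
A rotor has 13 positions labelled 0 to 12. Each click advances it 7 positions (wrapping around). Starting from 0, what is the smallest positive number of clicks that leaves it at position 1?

7·2 = 14 = 1·13 + 1, so 7⁻¹ ≡ 2 (mod 13).

2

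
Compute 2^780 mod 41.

Square-and-reduce mod 41: 2^1≡2, 2^2≡4, 2^4≡16, 2^8≡10, 2^16≡18, 2^32≡37, 2^64≡16, 2^128≡10, 2^256≡18, 2^512≡37.
780 = 4 + 8 + 256 + 512, so 2^780 ≡ 16·10·18·37 ≡ 1 (mod 41).

1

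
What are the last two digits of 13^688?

21

By repeated squaring mod 100: 13^1≡13, 13^2≡69, 13^4≡61, 13^8≡21, 13^16≡41, 13^32≡81, 13^64≡61, 13^128≡21, 13^256≡41, 13^512≡81.
Since 688 = 16 + 32 + 128 + 512 in binary, 13^688 ≡ 41·81·21·81 ≡ 21 (mod 100).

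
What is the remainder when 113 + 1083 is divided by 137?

100

1083 mod 137 = 124 (since 7·137 = 959).
(113 + 124) mod 137 = 100.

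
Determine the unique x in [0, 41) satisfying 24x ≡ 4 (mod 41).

The inverse of 24 mod 41 is 12 (since 24·12 = 288 ≡ 1).
So x ≡ 12·4 = 48 ≡ 7 (mod 41).

7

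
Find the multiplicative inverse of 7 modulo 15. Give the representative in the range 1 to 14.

7·13 = 91 = 6·15 + 1, so 7⁻¹ ≡ 13 (mod 15).

13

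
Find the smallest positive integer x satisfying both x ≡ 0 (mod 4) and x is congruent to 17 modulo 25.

Since 25·1 ≡ 1 (mod 4), take x = 17 + 25·((0−17)·1 mod 4) = 17 + 25·3 = 92.
Check: 92 mod 4 = 0, 92 mod 25 = 17.

92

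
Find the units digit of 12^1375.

8

Last digits of 2^n: 2, 4, 8, 6 (period 4).
1375 mod 4 = 3, so the last digit matches 2^3 = 8.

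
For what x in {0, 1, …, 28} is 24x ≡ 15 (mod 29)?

26

The inverse of 24 mod 29 is 23 (since 24·23 = 552 ≡ 1).
So x ≡ 23·15 = 345 ≡ 26 (mod 29).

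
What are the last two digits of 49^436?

Successive squares of 49 mod 100: 49^1≡49, 49^2≡1, 49^4≡1, 49^8≡1, 49^16≡1, 49^32≡1, 49^64≡1, 49^128≡1, 49^256≡1.
Since 436 = 4 + 16 + 32 + 128 + 256 in binary, 49^436 ≡ 1·1·1·1·1 ≡ 1 (mod 100).

01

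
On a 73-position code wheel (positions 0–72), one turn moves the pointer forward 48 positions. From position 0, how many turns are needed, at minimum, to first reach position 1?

48·35 = 1680 = 23·73 + 1, so 48⁻¹ ≡ 35 (mod 73).

35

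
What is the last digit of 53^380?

1

The units digit of 53^n cycles with period 4: 3, 9, 7, 1, …
380 mod 4 = 0, so the last digit matches 3^4 = 1.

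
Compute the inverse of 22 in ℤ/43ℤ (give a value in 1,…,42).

43 = 1·22 + 21
22 = 1·21 + 1
21 = 21·1 + 0
Back-substituting gives 22·2 ≡ 1 (mod 43).

2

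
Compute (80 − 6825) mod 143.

119

6825 mod 143 = 104 (since 47·143 = 6721).
(80 − 104) mod 143 = 119.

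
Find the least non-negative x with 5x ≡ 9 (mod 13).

7

The inverse of 5 mod 13 is 8 (since 5·8 = 40 ≡ 1).
Multiplying both sides by 8: x ≡ 8·9 = 72 ≡ 7 (mod 13).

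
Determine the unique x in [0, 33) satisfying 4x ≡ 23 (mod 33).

The inverse of 4 mod 33 is 25 (since 4·25 = 100 ≡ 1).
Multiplying both sides by 25: x ≡ 25·23 = 575 ≡ 14 (mod 33).
Check: 4·14 = 56 = 1·33 + 23.

14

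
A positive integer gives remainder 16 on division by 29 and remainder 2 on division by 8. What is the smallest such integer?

74

Since 8·11 ≡ 1 (mod 29), take x = 2 + 8·((16−2)·11 mod 29) = 2 + 8·9 = 74.
Check: 74 mod 29 = 16, 74 mod 8 = 2.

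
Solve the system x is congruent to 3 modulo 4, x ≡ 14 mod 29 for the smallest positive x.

43

Since 29·1 ≡ 1 (mod 4), take x = 14 + 29·((3−14)·1 mod 4) = 14 + 29·1 = 43.
Check: 43 mod 4 = 3, 43 mod 29 = 14.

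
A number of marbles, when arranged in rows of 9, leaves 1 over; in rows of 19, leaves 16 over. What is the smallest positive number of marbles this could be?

x ≡ 1 (mod 9) gives x ∈ {1, 10, 19, 28, 37, 46, 55, 64, …}.
The first of these with x mod 19 = 16 is 73.

73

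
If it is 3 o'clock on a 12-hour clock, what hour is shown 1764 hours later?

1764 = 147·12 + 0, so 1764 mod 12 = 0.
3 + 0 → 3 on a 12-hour dial.

3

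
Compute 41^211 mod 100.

41

Successive squares of 41 mod 100: 41^1≡41, 41^2≡81, 41^4≡61, 41^8≡21, 41^16≡41, 41^32≡81, 41^64≡61, 41^128≡21.
211 = 1 + 2 + 16 + 64 + 128, so 41^211 ≡ 41·81·41·61·21 ≡ 41 (mod 100).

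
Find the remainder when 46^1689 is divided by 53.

Square-and-reduce mod 53: 46^1≡46, 46^2≡49, 46^4≡16, 46^8≡44, 46^16≡28, 46^32≡42, 46^64≡15, 46^128≡13, 46^256≡10, 46^512≡47, 46^1024≡36.
Since 1689 = 1 + 8 + 16 + 128 + 512 + 1024 in binary, 46^1689 ≡ 46·44·28·13·47·36 ≡ 15 (mod 53).

15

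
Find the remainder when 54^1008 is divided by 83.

81

Successive squares of 54 mod 83: 54^1≡54, 54^2≡11, 54^4≡38, 54^8≡33, 54^16≡10, 54^32≡17, 54^64≡40, 54^128≡23, 54^256≡31, 54^512≡48.
Since 1008 = 16 + 32 + 64 + 128 + 256 + 512 in binary, 54^1008 ≡ 10·17·40·23·31·48 ≡ 81 (mod 83).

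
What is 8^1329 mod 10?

8

The units digit of 8^n cycles with period 4: 8, 4, 2, 6, …
1329 mod 4 = 1, so the last digit matches 8^1 = 8.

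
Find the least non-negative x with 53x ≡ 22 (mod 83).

The inverse of 53 mod 83 is 47 (since 53·47 = 2491 ≡ 1).
Multiplying both sides by 47: x ≡ 47·22 = 1034 ≡ 38 (mod 83).
Check: 53·38 = 2014 = 24·83 + 22.

38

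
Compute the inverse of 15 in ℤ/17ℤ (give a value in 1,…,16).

8

15·8 = 120 = 7·17 + 1, so 15⁻¹ ≡ 8 (mod 17).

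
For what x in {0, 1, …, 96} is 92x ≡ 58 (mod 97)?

66

The inverse of 92 mod 97 is 58 (since 92·58 = 5336 ≡ 1).
So x ≡ 58·58 = 3364 ≡ 66 (mod 97).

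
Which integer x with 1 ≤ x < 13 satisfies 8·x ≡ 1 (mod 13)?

13 = 1·8 + 5
8 = 1·5 + 3
5 = 1·3 + 2
3 = 1·2 + 1
2 = 2·1 + 0
Back-substituting gives 8·5 ≡ 1 (mod 13).

5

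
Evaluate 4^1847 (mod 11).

5

Square-and-reduce mod 11: 4^1≡4, 4^2≡5, 4^4≡3, 4^8≡9, 4^16≡4, 4^32≡5, 4^64≡3, 4^128≡9, 4^256≡4, 4^512≡5, 4^1024≡3.
1847 = 1 + 2 + 4 + 16 + 32 + 256 + 512 + 1024, so 4^1847 ≡ 4·5·3·4·5·4·5·3 ≡ 5 (mod 11).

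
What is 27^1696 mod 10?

Last digits of 7^n: 7, 9, 3, 1 (period 4).
1696 leaves remainder 0 on division by 4, so 27^1696 ends in 1.

1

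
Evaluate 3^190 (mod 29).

22

Successive squares of 3 mod 29: 3^1≡3, 3^2≡9, 3^4≡23, 3^8≡7, 3^16≡20, 3^32≡23, 3^64≡7, 3^128≡20.
Since 190 = 2 + 4 + 8 + 16 + 32 + 128 in binary, 3^190 ≡ 9·23·7·20·23·20 ≡ 22 (mod 29).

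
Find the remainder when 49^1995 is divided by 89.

By repeated squaring mod 89: 49^1≡49, 49^2≡87, 49^4≡4, 49^8≡16, 49^16≡78, 49^32≡32, 49^64≡45, 49^128≡67, 49^256≡39, 49^512≡8, 49^1024≡64.
Since 1995 = 1 + 2 + 8 + 64 + 128 + 256 + 512 + 1024 in binary, 49^1995 ≡ 49·87·16·45·67·39·8·64 ≡ 47 (mod 89).

47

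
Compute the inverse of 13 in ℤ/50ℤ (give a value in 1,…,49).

27

50 = 3·13 + 11
13 = 1·11 + 2
11 = 5·2 + 1
2 = 2·1 + 0
Back-substituting gives 13·27 ≡ 1 (mod 50).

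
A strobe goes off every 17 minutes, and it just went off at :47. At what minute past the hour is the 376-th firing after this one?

19

376·17 = 6392.
6392 = 106·60 + 32, so 6392 mod 60 = 32.
(47 + 32) mod 60 = 19.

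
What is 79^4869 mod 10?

Last digits of 9^n: 9, 1 (period 2).
4869 leaves remainder 1 on division by 2, so 79^4869 ends in 9.

9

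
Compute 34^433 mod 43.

Successive squares of 34 mod 43: 34^1≡34, 34^2≡38, 34^4≡25, 34^8≡23, 34^16≡13, 34^32≡40, 34^64≡9, 34^128≡38, 34^256≡25.
Since 433 = 1 + 16 + 32 + 128 + 256 in binary, 34^433 ≡ 34·13·40·38·25 ≡ 28 (mod 43).

28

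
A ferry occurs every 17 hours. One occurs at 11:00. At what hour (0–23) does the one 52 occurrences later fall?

52·17 = 884.
884 − 36·24 = 20, so 884 ≡ 20 (mod 24).
(11 + 20) mod 24 = 7.

7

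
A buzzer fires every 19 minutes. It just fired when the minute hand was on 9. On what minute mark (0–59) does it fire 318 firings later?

318·19 = 6042.
6042 = 100·60 + 42, so 6042 mod 60 = 42.
(9 + 42) mod 60 = 51.

51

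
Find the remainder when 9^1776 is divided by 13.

Successive squares of 9 mod 13: 9^1≡9, 9^2≡3, 9^4≡9, 9^8≡3, 9^16≡9, 9^32≡3, 9^64≡9, 9^128≡3, 9^256≡9, 9^512≡3, 9^1024≡9.
1776 = 16 + 32 + 64 + 128 + 512 + 1024, so 9^1776 ≡ 9·3·9·3·3·9 ≡ 1 (mod 13).

1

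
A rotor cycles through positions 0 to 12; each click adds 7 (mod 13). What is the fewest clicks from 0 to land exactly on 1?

7·2 = 14 = 1·13 + 1, so 7⁻¹ ≡ 2 (mod 13).

2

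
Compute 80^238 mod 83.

Square-and-reduce mod 83: 80^1≡80, 80^2≡9, 80^4≡81, 80^8≡4, 80^16≡16, 80^32≡7, 80^64≡49, 80^128≡77.
238 = 2 + 4 + 8 + 32 + 64 + 128, so 80^238 ≡ 9·81·4·7·49·77 ≡ 21 (mod 83).

21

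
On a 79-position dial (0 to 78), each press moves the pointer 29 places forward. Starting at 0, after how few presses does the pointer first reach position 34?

The inverse of 29 mod 79 is 30 (since 29·30 = 870 ≡ 1).
So x ≡ 30·34 = 1020 ≡ 72 (mod 79).
Check: 29·72 = 2088 = 26·79 + 34.

72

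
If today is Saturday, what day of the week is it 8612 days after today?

8612 = 1230·7 + 2, so 8612 mod 7 = 2.
Saturday + 2 days → Monday.

Monday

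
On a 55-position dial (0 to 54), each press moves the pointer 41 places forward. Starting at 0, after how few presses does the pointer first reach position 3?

41⁻¹ ≡ 51 (mod 55) because 41·51 = 2091 = 38·55 + 1.
So x ≡ 51·3 = 153 ≡ 43 (mod 55).

43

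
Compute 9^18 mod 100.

21

Successive squares of 9 mod 100: 9^1≡9, 9^2≡81, 9^4≡61, 9^8≡21, 9^16≡41.
Since 18 = 2 + 16 in binary, 9^18 ≡ 81·41 ≡ 21 (mod 100).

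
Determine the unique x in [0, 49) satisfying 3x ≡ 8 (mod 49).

3⁻¹ ≡ 33 (mod 49) because 3·33 = 99 = 2·49 + 1.
So x ≡ 33·8 = 264 ≡ 19 (mod 49).

19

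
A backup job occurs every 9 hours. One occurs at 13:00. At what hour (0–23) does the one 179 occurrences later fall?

179·9 = 1611.
1611 − 67·24 = 3, so 1611 ≡ 3 (mod 24).
(13 + 3) mod 24 = 16.

16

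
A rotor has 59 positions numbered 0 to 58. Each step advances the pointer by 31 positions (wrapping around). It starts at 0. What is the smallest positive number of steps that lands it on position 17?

31⁻¹ ≡ 40 (mod 59) because 31·40 = 1240 = 21·59 + 1.
Multiplying both sides by 40: x ≡ 40·17 = 680 ≡ 31 (mod 59).

31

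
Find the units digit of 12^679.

The units digit of 12^n cycles with period 4: 2, 4, 8, 6, …
679 leaves remainder 3 on division by 4, so 12^679 ends in 8.

8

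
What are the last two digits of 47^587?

63

Successive squares of 47 mod 100: 47^1≡47, 47^2≡9, 47^4≡81, 47^8≡61, 47^16≡21, 47^32≡41, 47^64≡81, 47^128≡61, 47^256≡21, 47^512≡41.
Since 587 = 1 + 2 + 8 + 64 + 512 in binary, 47^587 ≡ 47·9·61·81·41 ≡ 63 (mod 100).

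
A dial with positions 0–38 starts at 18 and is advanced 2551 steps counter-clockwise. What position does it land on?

2551 − 65·39 = 16, so 2551 ≡ 16 (mod 39).
(18 − 16) mod 39 = 2.

2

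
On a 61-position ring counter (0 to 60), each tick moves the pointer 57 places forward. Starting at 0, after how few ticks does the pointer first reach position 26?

24

57⁻¹ ≡ 15 (mod 61) because 57·15 = 855 = 14·61 + 1.
Multiplying both sides by 15: x ≡ 15·26 = 390 ≡ 24 (mod 61).
Check: 57·24 = 1368 = 22·61 + 26.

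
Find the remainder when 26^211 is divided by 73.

40

Square-and-reduce mod 73: 26^1≡26, 26^2≡19, 26^4≡69, 26^8≡16, 26^16≡37, 26^32≡55, 26^64≡32, 26^128≡2.
Since 211 = 1 + 2 + 16 + 64 + 128 in binary, 26^211 ≡ 26·19·37·32·2 ≡ 40 (mod 73).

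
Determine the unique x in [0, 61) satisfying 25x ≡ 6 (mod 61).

10

25⁻¹ ≡ 22 (mod 61) because 25·22 = 550 = 9·61 + 1.
Multiplying both sides by 22: x ≡ 22·6 = 132 ≡ 10 (mod 61).
Check: 25·10 = 250 = 4·61 + 6.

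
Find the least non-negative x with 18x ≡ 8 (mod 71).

32

18⁻¹ ≡ 4 (mod 71) because 18·4 = 72 = 1·71 + 1.
So x ≡ 4·8 = 32 ≡ 32 (mod 71).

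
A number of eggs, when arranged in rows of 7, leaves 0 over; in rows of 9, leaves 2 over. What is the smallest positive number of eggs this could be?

56

Since 9·4 ≡ 1 (mod 7), take x = 2 + 9·((0−2)·4 mod 7) = 2 + 9·6 = 56.
Check: 56 mod 7 = 0, 56 mod 9 = 2.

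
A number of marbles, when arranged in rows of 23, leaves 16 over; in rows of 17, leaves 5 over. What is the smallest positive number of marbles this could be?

39

Since 17·19 ≡ 1 (mod 23), take x = 5 + 17·((16−5)·19 mod 23) = 5 + 17·2 = 39.
Check: 39 mod 23 = 16, 39 mod 17 = 5.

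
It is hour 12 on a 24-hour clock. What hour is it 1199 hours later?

1199 mod 24 = 23 (since 49·24 = 1176).
(12 + 23) mod 24 = 11.

11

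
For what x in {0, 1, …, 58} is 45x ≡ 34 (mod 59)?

The inverse of 45 mod 59 is 21 (since 45·21 = 945 ≡ 1).
Multiplying both sides by 21: x ≡ 21·34 = 714 ≡ 6 (mod 59).
Check: 45·6 = 270 = 4·59 + 34.

6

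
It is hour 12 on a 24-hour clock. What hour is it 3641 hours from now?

5

3641 mod 24 = 17 (since 151·24 = 3624).
(12 + 17) mod 24 = 5.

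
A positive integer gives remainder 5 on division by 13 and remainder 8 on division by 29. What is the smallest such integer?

x ≡ 5 (mod 13) gives x ∈ {5, 18, 31, 44, 57, 70, 83, 96, …}.
The first of these with x mod 29 = 8 is 356.

356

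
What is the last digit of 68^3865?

8

Last digits of 8^n: 8, 4, 2, 6 (period 4).
3865 mod 4 = 1, so the last digit matches 8^1 = 8.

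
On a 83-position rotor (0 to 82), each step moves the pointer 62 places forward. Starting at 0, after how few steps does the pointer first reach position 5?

63

The inverse of 62 mod 83 is 79 (since 62·79 = 4898 ≡ 1).
So x ≡ 79·5 = 395 ≡ 63 (mod 83).
Check: 62·63 = 3906 = 47·83 + 5.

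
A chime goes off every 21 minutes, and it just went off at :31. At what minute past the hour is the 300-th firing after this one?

31

300·21 = 6300.
6300 = 105·60 + 0, so 6300 mod 60 = 0.
(31 + 0) mod 60 = 31.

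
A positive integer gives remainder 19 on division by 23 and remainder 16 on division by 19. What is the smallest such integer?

x ≡ 16 (mod 19) gives x ∈ {16, 35, 54, 73, 92, 111}.
The first of these with x mod 23 = 19 is 111.

111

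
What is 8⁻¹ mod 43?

27

43 = 5·8 + 3
8 = 2·3 + 2
3 = 1·2 + 1
2 = 2·1 + 0
Back-substituting gives 8·27 ≡ 1 (mod 43).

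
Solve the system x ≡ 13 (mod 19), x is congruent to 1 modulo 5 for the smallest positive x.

x ≡ 1 (mod 5) gives x ∈ {1, 6, 11, 16, 21, 26, 31, 36, …}.
The first of these with x mod 19 = 13 is 51.

51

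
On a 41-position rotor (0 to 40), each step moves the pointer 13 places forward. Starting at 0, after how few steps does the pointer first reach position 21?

30

13⁻¹ ≡ 19 (mod 41) because 13·19 = 247 = 6·41 + 1.
So x ≡ 19·21 = 399 ≡ 30 (mod 41).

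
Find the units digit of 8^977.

Last digits of 8^n: 8, 4, 2, 6 (period 4).
977 leaves remainder 1 on division by 4, so 8^977 ends in 8.

8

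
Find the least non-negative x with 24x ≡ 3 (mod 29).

24⁻¹ ≡ 23 (mod 29) because 24·23 = 552 = 19·29 + 1.
Multiplying both sides by 23: x ≡ 23·3 = 69 ≡ 11 (mod 29).
Check: 24·11 = 264 = 9·29 + 3.

11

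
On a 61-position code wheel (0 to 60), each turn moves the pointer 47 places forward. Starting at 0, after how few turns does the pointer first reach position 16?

25

47⁻¹ ≡ 13 (mod 61) because 47·13 = 611 = 10·61 + 1.
So x ≡ 13·16 = 208 ≡ 25 (mod 61).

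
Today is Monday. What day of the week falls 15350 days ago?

15350 = 2192·7 + 6, so 15350 mod 7 = 6.
Monday − 6 days → Tuesday.

Tuesday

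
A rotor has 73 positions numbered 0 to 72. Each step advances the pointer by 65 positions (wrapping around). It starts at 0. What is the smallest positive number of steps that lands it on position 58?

11

65⁻¹ ≡ 9 (mod 73) because 65·9 = 585 = 8·73 + 1.
So x ≡ 9·58 = 522 ≡ 11 (mod 73).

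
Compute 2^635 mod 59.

Square-and-reduce mod 59: 2^1≡2, 2^2≡4, 2^4≡16, 2^8≡20, 2^16≡46, 2^32≡51, 2^64≡5, 2^128≡25, 2^256≡35, 2^512≡45.
635 = 1 + 2 + 8 + 16 + 32 + 64 + 512, so 2^635 ≡ 2·4·20·46·51·5·45 ≡ 37 (mod 59).

37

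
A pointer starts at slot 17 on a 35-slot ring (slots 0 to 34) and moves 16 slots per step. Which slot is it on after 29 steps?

26

29·16 = 464.
Dividing 464 by 35 gives quotient 13 and remainder 9.
(17 + 9) mod 35 = 26.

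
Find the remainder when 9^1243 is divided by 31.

18

By repeated squaring mod 31: 9^1≡9, 9^2≡19, 9^4≡20, 9^8≡28, 9^16≡9, 9^32≡19, 9^64≡20, 9^128≡28, 9^256≡9, 9^512≡19, 9^1024≡20.
Since 1243 = 1 + 2 + 8 + 16 + 64 + 128 + 1024 in binary, 9^1243 ≡ 9·19·28·9·20·28·20 ≡ 18 (mod 31).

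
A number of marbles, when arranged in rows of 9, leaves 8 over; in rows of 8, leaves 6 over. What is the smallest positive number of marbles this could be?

Since 8·8 ≡ 1 (mod 9), take x = 6 + 8·((8−6)·8 mod 9) = 6 + 8·7 = 62.
Check: 62 mod 9 = 8, 62 mod 8 = 6.

62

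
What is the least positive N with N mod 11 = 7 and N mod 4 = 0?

x ≡ 0 (mod 4) gives x ∈ {0, 4, 8, 12, 16, 20, 24, 28, …}.
The first of these with x mod 11 = 7 is 40.

40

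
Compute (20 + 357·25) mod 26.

1

357·25 = 8925.
8925 = 343·26 + 7, so 8925 mod 26 = 7.
(20 + 7) mod 26 = 1.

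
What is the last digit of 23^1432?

1

Powers of 3 mod 10 repeat with period 4: 3, 9, 7, 1.
1432 mod 4 = 0, so the last digit matches 3^4 = 1.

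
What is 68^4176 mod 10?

Powers of 8 mod 10 repeat with period 4: 8, 4, 2, 6.
4176 leaves remainder 0 on division by 4, so 68^4176 ends in 6.

6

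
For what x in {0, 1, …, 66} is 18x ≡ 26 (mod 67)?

18⁻¹ ≡ 41 (mod 67) because 18·41 = 738 = 11·67 + 1.
So x ≡ 41·26 = 1066 ≡ 61 (mod 67).

61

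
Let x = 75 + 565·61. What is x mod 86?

565·61 = 34465.
34465 = 400·86 + 65, so 34465 mod 86 = 65.
(75 + 65) mod 86 = 54.

54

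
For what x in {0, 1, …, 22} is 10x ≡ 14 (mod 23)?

6

10⁻¹ ≡ 7 (mod 23) because 10·7 = 70 = 3·23 + 1.
So x ≡ 7·14 = 98 ≡ 6 (mod 23).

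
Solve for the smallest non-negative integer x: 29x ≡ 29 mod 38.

1

The inverse of 29 mod 38 is 21 (since 29·21 = 609 ≡ 1).
So x ≡ 21·29 = 609 ≡ 1 (mod 38).
Check: 29·1 = 29 = 0·38 + 29.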